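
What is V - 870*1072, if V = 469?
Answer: -932171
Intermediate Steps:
V - 870*1072 = 469 - 870*1072 = 469 - 932640 = -932171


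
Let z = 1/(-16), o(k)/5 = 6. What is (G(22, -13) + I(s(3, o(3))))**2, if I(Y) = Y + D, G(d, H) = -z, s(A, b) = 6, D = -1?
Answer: 6561/256 ≈ 25.629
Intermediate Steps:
o(k) = 30 (o(k) = 5*6 = 30)
z = -1/16 ≈ -0.062500
G(d, H) = 1/16 (G(d, H) = -1*(-1/16) = 1/16)
I(Y) = -1 + Y (I(Y) = Y - 1 = -1 + Y)
(G(22, -13) + I(s(3, o(3))))**2 = (1/16 + (-1 + 6))**2 = (1/16 + 5)**2 = (81/16)**2 = 6561/256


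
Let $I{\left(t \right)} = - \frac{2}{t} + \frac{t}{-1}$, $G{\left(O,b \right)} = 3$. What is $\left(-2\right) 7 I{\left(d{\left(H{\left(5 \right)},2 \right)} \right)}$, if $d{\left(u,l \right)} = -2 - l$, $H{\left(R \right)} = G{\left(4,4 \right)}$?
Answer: $-63$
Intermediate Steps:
$H{\left(R \right)} = 3$
$I{\left(t \right)} = - t - \frac{2}{t}$ ($I{\left(t \right)} = - \frac{2}{t} + t \left(-1\right) = - \frac{2}{t} - t = - t - \frac{2}{t}$)
$\left(-2\right) 7 I{\left(d{\left(H{\left(5 \right)},2 \right)} \right)} = \left(-2\right) 7 \left(- (-2 - 2) - \frac{2}{-2 - 2}\right) = - 14 \left(- (-2 - 2) - \frac{2}{-2 - 2}\right) = - 14 \left(\left(-1\right) \left(-4\right) - \frac{2}{-4}\right) = - 14 \left(4 - - \frac{1}{2}\right) = - 14 \left(4 + \frac{1}{2}\right) = \left(-14\right) \frac{9}{2} = -63$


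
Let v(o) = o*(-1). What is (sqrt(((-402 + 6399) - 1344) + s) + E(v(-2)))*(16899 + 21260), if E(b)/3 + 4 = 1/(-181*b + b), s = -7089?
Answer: -54987119/120 + 76318*I*sqrt(609) ≈ -4.5823e+5 + 1.8834e+6*I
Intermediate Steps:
v(o) = -o
E(b) = -12 - 1/(60*b) (E(b) = -12 + 3/(-181*b + b) = -12 + 3/((-180*b)) = -12 + 3*(-1/(180*b)) = -12 - 1/(60*b))
(sqrt(((-402 + 6399) - 1344) + s) + E(v(-2)))*(16899 + 21260) = (sqrt(((-402 + 6399) - 1344) - 7089) + (-12 - 1/(60*((-1*(-2))))))*(16899 + 21260) = (sqrt((5997 - 1344) - 7089) + (-12 - 1/60/2))*38159 = (sqrt(4653 - 7089) + (-12 - 1/60*1/2))*38159 = (sqrt(-2436) + (-12 - 1/120))*38159 = (2*I*sqrt(609) - 1441/120)*38159 = (-1441/120 + 2*I*sqrt(609))*38159 = -54987119/120 + 76318*I*sqrt(609)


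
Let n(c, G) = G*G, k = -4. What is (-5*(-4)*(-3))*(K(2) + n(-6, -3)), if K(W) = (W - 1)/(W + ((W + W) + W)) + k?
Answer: -615/2 ≈ -307.50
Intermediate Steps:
n(c, G) = G**2
K(W) = -4 + (-1 + W)/(4*W) (K(W) = (W - 1)/(W + ((W + W) + W)) - 4 = (-1 + W)/(W + (2*W + W)) - 4 = (-1 + W)/(W + 3*W) - 4 = (-1 + W)/((4*W)) - 4 = (-1 + W)*(1/(4*W)) - 4 = (-1 + W)/(4*W) - 4 = -4 + (-1 + W)/(4*W))
(-5*(-4)*(-3))*(K(2) + n(-6, -3)) = (-5*(-4)*(-3))*((1/4)*(-1 - 15*2)/2 + (-3)**2) = (20*(-3))*((1/4)*(1/2)*(-1 - 30) + 9) = -60*((1/4)*(1/2)*(-31) + 9) = -60*(-31/8 + 9) = -60*41/8 = -615/2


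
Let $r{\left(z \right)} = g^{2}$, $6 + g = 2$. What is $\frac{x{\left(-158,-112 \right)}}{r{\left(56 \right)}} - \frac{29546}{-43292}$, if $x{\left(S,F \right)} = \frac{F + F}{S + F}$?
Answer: $\frac{27163}{36990} \approx 0.73433$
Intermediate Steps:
$g = -4$ ($g = -6 + 2 = -4$)
$r{\left(z \right)} = 16$ ($r{\left(z \right)} = \left(-4\right)^{2} = 16$)
$x{\left(S,F \right)} = \frac{2 F}{F + S}$
$\frac{x{\left(-158,-112 \right)}}{r{\left(56 \right)}} - \frac{29546}{-43292} = \frac{2 \left(-112\right) \frac{1}{-112 - 158}}{16} - \frac{29546}{-43292} = 2 \left(-112\right) \frac{1}{-270} \cdot \frac{1}{16} - - \frac{187}{274} = 2 \left(-112\right) \left(- \frac{1}{270}\right) \frac{1}{16} + \frac{187}{274} = \frac{112}{135} \cdot \frac{1}{16} + \frac{187}{274} = \frac{7}{135} + \frac{187}{274} = \frac{27163}{36990}$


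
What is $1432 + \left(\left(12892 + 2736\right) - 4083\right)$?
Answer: $12977$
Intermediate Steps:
$1432 + \left(\left(12892 + 2736\right) - 4083\right) = 1432 + \left(15628 - 4083\right) = 1432 + 11545 = 12977$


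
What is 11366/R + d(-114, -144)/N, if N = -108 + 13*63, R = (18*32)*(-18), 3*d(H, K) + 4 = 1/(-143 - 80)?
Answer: -100288867/91326528 ≈ -1.0981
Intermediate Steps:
d(H, K) = -893/669 (d(H, K) = -4/3 + 1/(3*(-143 - 80)) = -4/3 + (1/3)/(-223) = -4/3 + (1/3)*(-1/223) = -4/3 - 1/669 = -893/669)
R = -10368 (R = 576*(-18) = -10368)
N = 711 (N = -108 + 819 = 711)
11366/R + d(-114, -144)/N = 11366/(-10368) - 893/669/711 = 11366*(-1/10368) - 893/669*1/711 = -5683/5184 - 893/475659 = -100288867/91326528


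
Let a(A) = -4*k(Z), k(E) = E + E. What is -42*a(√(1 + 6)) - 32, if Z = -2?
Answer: -704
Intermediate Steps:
k(E) = 2*E
a(A) = 16 (a(A) = -8*(-2) = -4*(-4) = 16)
-42*a(√(1 + 6)) - 32 = -42*16 - 32 = -672 - 32 = -704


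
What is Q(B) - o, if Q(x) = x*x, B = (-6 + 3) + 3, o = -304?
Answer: 304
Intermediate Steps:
B = 0 (B = -3 + 3 = 0)
Q(x) = x²
Q(B) - o = 0² - 1*(-304) = 0 + 304 = 304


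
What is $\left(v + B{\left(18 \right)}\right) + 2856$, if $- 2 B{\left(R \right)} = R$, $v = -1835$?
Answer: $1012$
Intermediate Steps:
$B{\left(R \right)} = - \frac{R}{2}$
$\left(v + B{\left(18 \right)}\right) + 2856 = \left(-1835 - 9\right) + 2856 = -1844 + 2856 = 1012$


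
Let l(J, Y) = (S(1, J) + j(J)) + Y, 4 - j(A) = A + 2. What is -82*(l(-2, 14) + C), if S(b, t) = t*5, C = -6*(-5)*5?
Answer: -12956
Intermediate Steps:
j(A) = 2 - A (j(A) = 4 - (A + 2) = 4 - (2 + A) = 4 + (-2 - A) = 2 - A)
C = 150 (C = 30*5 = 150)
S(b, t) = 5*t
l(J, Y) = 2 + Y + 4*J (l(J, Y) = (5*J + (2 - J)) + Y = (2 + 4*J) + Y = 2 + Y + 4*J)
-82*(l(-2, 14) + C) = -82*((2 + 14 + 4*(-2)) + 150) = -82*((2 + 14 - 8) + 150) = -82*(8 + 150) = -82*158 = -12956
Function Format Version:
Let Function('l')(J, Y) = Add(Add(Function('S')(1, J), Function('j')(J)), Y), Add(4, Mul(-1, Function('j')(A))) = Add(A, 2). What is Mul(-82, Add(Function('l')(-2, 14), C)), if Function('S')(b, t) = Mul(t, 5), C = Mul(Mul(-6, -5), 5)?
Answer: -12956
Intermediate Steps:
Function('j')(A) = Add(2, Mul(-1, A)) (Function('j')(A) = Add(4, Mul(-1, Add(A, 2))) = Add(4, Mul(-1, Add(2, A))) = Add(4, Add(-2, Mul(-1, A))) = Add(2, Mul(-1, A)))
C = 150 (C = Mul(30, 5) = 150)
Function('S')(b, t) = Mul(5, t)
Function('l')(J, Y) = Add(2, Y, Mul(4, J)) (Function('l')(J, Y) = Add(Add(Mul(5, J), Add(2, Mul(-1, J))), Y) = Add(Add(2, Mul(4, J)), Y) = Add(2, Y, Mul(4, J)))
Mul(-82, Add(Function('l')(-2, 14), C)) = Mul(-82, Add(Add(2, 14, Mul(4, -2)), 150)) = Mul(-82, Add(Add(2, 14, -8), 150)) = Mul(-82, Add(8, 150)) = Mul(-82, 158) = -12956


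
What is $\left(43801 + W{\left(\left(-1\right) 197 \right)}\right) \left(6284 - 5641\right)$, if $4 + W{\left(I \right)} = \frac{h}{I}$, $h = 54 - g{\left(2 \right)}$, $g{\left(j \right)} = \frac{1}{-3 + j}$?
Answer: $\frac{5547774422}{197} \approx 2.8161 \cdot 10^{7}$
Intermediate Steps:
$h = 55$ ($h = 54 - \frac{1}{-3 + 2} = 54 - \frac{1}{-1} = 54 - -1 = 54 + 1 = 55$)
$W{\left(I \right)} = -4 + \frac{55}{I}$
$\left(43801 + W{\left(\left(-1\right) 197 \right)}\right) \left(6284 - 5641\right) = \left(43801 - \left(4 - \frac{55}{\left(-1\right) 197}\right)\right) \left(6284 - 5641\right) = \left(43801 - \left(4 - \frac{55}{-197}\right)\right) 643 = \left(43801 + \left(-4 + 55 \left(- \frac{1}{197}\right)\right)\right) 643 = \left(43801 - \frac{843}{197}\right) 643 = \frac{8627954}{197} \cdot 643 = \frac{5547774422}{197}$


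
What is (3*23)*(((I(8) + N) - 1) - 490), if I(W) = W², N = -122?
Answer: -37881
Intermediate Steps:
(3*23)*(((I(8) + N) - 1) - 490) = (3*23)*(((8² - 122) - 1) - 490) = 69*(((64 - 122) - 1) - 490) = 69*((-58 - 1) - 490) = 69*(-59 - 490) = 69*(-549) = -37881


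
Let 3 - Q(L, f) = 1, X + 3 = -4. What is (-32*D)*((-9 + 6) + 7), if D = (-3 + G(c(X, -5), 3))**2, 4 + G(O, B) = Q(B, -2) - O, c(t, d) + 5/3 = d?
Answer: -3200/9 ≈ -355.56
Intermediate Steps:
X = -7 (X = -3 - 4 = -7)
Q(L, f) = 2 (Q(L, f) = 3 - 1*1 = 3 - 1 = 2)
c(t, d) = -5/3 + d
G(O, B) = -2 - O (G(O, B) = -4 + (2 - O) = -2 - O)
D = 25/9 (D = (-3 + (-2 - (-5/3 - 5)))**2 = (-3 + (-2 - 1*(-20/3)))**2 = (-3 + (-2 + 20/3))**2 = (-3 + 14/3)**2 = (5/3)**2 = 25/9 ≈ 2.7778)
(-32*D)*((-9 + 6) + 7) = (-32*25/9)*((-9 + 6) + 7) = -800*(-3 + 7)/9 = -800/9*4 = -3200/9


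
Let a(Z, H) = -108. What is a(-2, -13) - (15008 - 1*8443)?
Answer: -6673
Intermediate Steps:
a(-2, -13) - (15008 - 1*8443) = -108 - (15008 - 1*8443) = -108 - (15008 - 8443) = -108 - 1*6565 = -108 - 6565 = -6673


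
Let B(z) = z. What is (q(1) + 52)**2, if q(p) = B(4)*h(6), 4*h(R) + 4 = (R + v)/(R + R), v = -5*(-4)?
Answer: 90601/36 ≈ 2516.7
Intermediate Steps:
v = 20
h(R) = -1 + (20 + R)/(8*R) (h(R) = -1 + ((R + 20)/(R + R))/4 = -1 + ((20 + R)/((2*R)))/4 = -1 + ((20 + R)*(1/(2*R)))/4 = -1 + ((20 + R)/(2*R))/4 = -1 + (20 + R)/(8*R))
q(p) = -11/6 (q(p) = 4*((1/8)*(20 - 7*6)/6) = 4*((1/8)*(1/6)*(20 - 42)) = 4*((1/8)*(1/6)*(-22)) = 4*(-11/24) = -11/6)
(q(1) + 52)**2 = (-11/6 + 52)**2 = (301/6)**2 = 90601/36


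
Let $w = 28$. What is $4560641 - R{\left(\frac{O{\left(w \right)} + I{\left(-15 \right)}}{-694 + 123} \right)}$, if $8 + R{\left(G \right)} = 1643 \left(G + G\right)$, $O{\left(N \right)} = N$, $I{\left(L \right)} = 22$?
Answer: $\frac{2604294879}{571} \approx 4.5609 \cdot 10^{6}$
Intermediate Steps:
$R{\left(G \right)} = -8 + 3286 G$ ($R{\left(G \right)} = -8 + 1643 \left(G + G\right) = -8 + 1643 \cdot 2 G = -8 + 3286 G$)
$4560641 - R{\left(\frac{O{\left(w \right)} + I{\left(-15 \right)}}{-694 + 123} \right)} = 4560641 - \left(-8 + 3286 \frac{28 + 22}{-694 + 123}\right) = 4560641 - \left(-8 + 3286 \frac{50}{-571}\right) = 4560641 - \left(-8 + 3286 \cdot 50 \left(- \frac{1}{571}\right)\right) = 4560641 - \left(-8 + 3286 \left(- \frac{50}{571}\right)\right) = 4560641 - \left(-8 - \frac{164300}{571}\right) = 4560641 - - \frac{168868}{571} = 4560641 + \frac{168868}{571} = \frac{2604294879}{571}$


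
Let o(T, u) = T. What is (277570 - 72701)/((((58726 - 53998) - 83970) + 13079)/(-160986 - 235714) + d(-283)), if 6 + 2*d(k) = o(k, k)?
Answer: -719217100/506699 ≈ -1419.4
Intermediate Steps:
d(k) = -3 + k/2
(277570 - 72701)/((((58726 - 53998) - 83970) + 13079)/(-160986 - 235714) + d(-283)) = (277570 - 72701)/((((58726 - 53998) - 83970) + 13079)/(-160986 - 235714) + (-3 + (½)*(-283))) = 204869/(((4728 - 83970) + 13079)/(-396700) + (-3 - 283/2)) = 204869/((-79242 + 13079)*(-1/396700) - 289/2) = 204869/(-66163*(-1/396700) - 289/2) = 204869/(66163/396700 - 289/2) = 204869/(-57256987/396700) = 204869*(-396700/57256987) = -719217100/506699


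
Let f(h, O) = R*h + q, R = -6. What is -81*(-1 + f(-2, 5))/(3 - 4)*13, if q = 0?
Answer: 11583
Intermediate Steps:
f(h, O) = -6*h (f(h, O) = -6*h + 0 = -6*h)
-81*(-1 + f(-2, 5))/(3 - 4)*13 = -81*(-1 - 6*(-2))/(3 - 4)*13 = -81*(-1 + 12)/(-1)*13 = -891*(-1)*13 = -81*(-11)*13 = 891*13 = 11583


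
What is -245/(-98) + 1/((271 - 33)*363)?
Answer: 107993/43197 ≈ 2.5000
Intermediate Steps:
-245/(-98) + 1/((271 - 33)*363) = -245*(-1/98) + (1/363)/238 = 5/2 + (1/238)*(1/363) = 5/2 + 1/86394 = 107993/43197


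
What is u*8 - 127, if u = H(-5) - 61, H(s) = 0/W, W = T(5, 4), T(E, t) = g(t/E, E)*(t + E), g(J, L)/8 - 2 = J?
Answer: -615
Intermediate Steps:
g(J, L) = 16 + 8*J
T(E, t) = (16 + 8*t/E)*(E + t) (T(E, t) = (16 + 8*(t/E))*(t + E) = (16 + 8*t/E)*(E + t))
W = 1008/5 (W = 8*(5 + 4)*(4 + 2*5)/5 = 8*(⅕)*9*(4 + 10) = 8*(⅕)*9*14 = 1008/5 ≈ 201.60)
H(s) = 0 (H(s) = 0/(1008/5) = 0*(5/1008) = 0)
u = -61 (u = 0 - 61 = -61)
u*8 - 127 = -61*8 - 127 = -488 - 127 = -615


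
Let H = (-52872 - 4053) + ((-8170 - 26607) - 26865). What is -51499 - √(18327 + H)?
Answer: -51499 - 4*I*√6265 ≈ -51499.0 - 316.61*I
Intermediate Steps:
H = -118567 (H = -56925 + (-34777 - 26865) = -56925 - 61642 = -118567)
-51499 - √(18327 + H) = -51499 - √(18327 - 118567) = -51499 - √(-100240) = -51499 - 4*I*√6265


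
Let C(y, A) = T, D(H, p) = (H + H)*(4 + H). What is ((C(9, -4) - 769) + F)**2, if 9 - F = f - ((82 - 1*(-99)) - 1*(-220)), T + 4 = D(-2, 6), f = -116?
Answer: 65025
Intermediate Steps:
D(H, p) = 2*H*(4 + H) (D(H, p) = (2*H)*(4 + H) = 2*H*(4 + H))
T = -12 (T = -4 + 2*(-2)*(4 - 2) = -4 + 2*(-2)*2 = -4 - 8 = -12)
C(y, A) = -12
F = 526 (F = 9 - (-116 - ((82 - 1*(-99)) - 1*(-220))) = 9 - (-116 - ((82 + 99) + 220)) = 9 - (-116 - (181 + 220)) = 9 - (-116 - 1*401) = 9 - (-116 - 401) = 9 - 1*(-517) = 9 + 517 = 526)
((C(9, -4) - 769) + F)**2 = ((-12 - 769) + 526)**2 = (-781 + 526)**2 = (-255)**2 = 65025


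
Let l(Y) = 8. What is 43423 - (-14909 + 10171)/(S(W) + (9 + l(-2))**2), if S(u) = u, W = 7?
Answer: 6428973/148 ≈ 43439.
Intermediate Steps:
43423 - (-14909 + 10171)/(S(W) + (9 + l(-2))**2) = 43423 - (-14909 + 10171)/(7 + (9 + 8)**2) = 43423 - (-4738)/(7 + 17**2) = 43423 - (-4738)/(7 + 289) = 43423 - (-4738)/296 = 43423 - 1*(-2369/148) = 43423 + 2369/148 = 6428973/148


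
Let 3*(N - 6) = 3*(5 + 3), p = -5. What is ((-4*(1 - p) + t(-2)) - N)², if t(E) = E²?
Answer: 1156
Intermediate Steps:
N = 14 (N = 6 + (3*(5 + 3))/3 = 6 + (3*8)/3 = 6 + (⅓)*24 = 6 + 8 = 14)
((-4*(1 - p) + t(-2)) - N)² = ((-4*(1 - 1*(-5)) + (-2)²) - 1*14)² = ((-4*(1 + 5) + 4) - 14)² = ((-4*6 + 4) - 14)² = ((-24 + 4) - 14)² = (-20 - 14)² = (-34)² = 1156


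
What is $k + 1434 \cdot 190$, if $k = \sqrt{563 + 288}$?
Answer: $272460 + \sqrt{851} \approx 2.7249 \cdot 10^{5}$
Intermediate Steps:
$k = \sqrt{851} \approx 29.172$
$k + 1434 \cdot 190 = \sqrt{851} + 1434 \cdot 190 = \sqrt{851} + 272460 = 272460 + \sqrt{851}$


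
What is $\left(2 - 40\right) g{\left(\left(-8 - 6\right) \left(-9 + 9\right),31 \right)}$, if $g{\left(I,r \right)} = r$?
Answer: $-1178$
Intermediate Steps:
$\left(2 - 40\right) g{\left(\left(-8 - 6\right) \left(-9 + 9\right),31 \right)} = \left(2 - 40\right) 31 = \left(-38\right) 31 = -1178$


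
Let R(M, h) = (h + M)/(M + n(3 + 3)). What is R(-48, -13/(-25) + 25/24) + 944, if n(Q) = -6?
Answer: 30613463/32400 ≈ 944.86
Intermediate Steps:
R(M, h) = (M + h)/(-6 + M) (R(M, h) = (h + M)/(M - 6) = (M + h)/(-6 + M))
R(-48, -13/(-25) + 25/24) + 944 = (-48 + (-13/(-25) + 25/24))/(-6 - 48) + 944 = (-48 + (-13*(-1/25) + 25*(1/24)))/(-54) + 944 = -(-48 + (13/25 + 25/24))/54 + 944 = -(-48 + 937/600)/54 + 944 = -1/54*(-27863/600) + 944 = 27863/32400 + 944 = 30613463/32400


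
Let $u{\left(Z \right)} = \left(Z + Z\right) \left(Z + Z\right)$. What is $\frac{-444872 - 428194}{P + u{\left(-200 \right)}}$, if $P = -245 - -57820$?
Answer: $- \frac{291022}{72525} \approx -4.0127$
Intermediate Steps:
$u{\left(Z \right)} = 4 Z^{2}$ ($u{\left(Z \right)} = 2 Z 2 Z = 4 Z^{2}$)
$P = 57575$ ($P = -245 + 57820 = 57575$)
$\frac{-444872 - 428194}{P + u{\left(-200 \right)}} = \frac{-444872 - 428194}{57575 + 4 \left(-200\right)^{2}} = - \frac{873066}{57575 + 4 \cdot 40000} = - \frac{873066}{57575 + 160000} = - \frac{873066}{217575} = \left(-873066\right) \frac{1}{217575} = - \frac{291022}{72525}$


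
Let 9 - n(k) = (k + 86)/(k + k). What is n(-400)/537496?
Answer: 3443/214998400 ≈ 1.6014e-5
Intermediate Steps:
n(k) = 9 - (86 + k)/(2*k) (n(k) = 9 - (k + 86)/(k + k) = 9 - (86 + k)/(2*k))
n(-400)/537496 = (17/2 - 43/(-400))/537496 = (17/2 - 43*(-1/400))*(1/537496) = (17/2 + 43/400)*(1/537496) = (3443/400)*(1/537496) = 3443/214998400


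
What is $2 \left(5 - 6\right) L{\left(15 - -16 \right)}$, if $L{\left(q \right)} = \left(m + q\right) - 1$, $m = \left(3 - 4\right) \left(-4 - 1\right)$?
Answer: $-70$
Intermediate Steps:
$m = 5$ ($m = \left(-1\right) \left(-5\right) = 5$)
$L{\left(q \right)} = 4 + q$ ($L{\left(q \right)} = \left(5 + q\right) - 1 = 4 + q$)
$2 \left(5 - 6\right) L{\left(15 - -16 \right)} = 2 \left(5 - 6\right) \left(4 + \left(15 - -16\right)\right) = 2 \left(5 - 6\right) \left(4 + \left(15 + 16\right)\right) = 2 \left(-1\right) \left(4 + 31\right) = \left(-2\right) 35 = -70$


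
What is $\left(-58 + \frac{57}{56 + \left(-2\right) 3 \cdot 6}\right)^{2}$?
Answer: $\frac{1216609}{400} \approx 3041.5$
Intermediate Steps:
$\left(-58 + \frac{57}{56 + \left(-2\right) 3 \cdot 6}\right)^{2} = \left(-58 + \frac{57}{56 - 36}\right)^{2} = \left(-58 + \frac{57}{20}\right)^{2} = \left(- \frac{1103}{20}\right)^{2} = \frac{1216609}{400}$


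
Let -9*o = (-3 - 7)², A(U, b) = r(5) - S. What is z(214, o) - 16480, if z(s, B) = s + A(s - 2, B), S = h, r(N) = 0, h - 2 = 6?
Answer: -16274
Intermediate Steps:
h = 8 (h = 2 + 6 = 8)
S = 8
A(U, b) = -8 (A(U, b) = 0 - 1*8 = 0 - 8 = -8)
o = -100/9 (o = -(-3 - 7)²/9 = -⅑*(-10)² = -⅑*100 = -100/9 ≈ -11.111)
z(s, B) = -8 + s (z(s, B) = s - 8 = -8 + s)
z(214, o) - 16480 = (-8 + 214) - 16480 = 206 - 16480 = -16274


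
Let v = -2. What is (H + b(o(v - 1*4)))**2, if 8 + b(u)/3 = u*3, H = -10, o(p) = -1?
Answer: 1849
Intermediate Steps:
b(u) = -24 + 9*u (b(u) = -24 + 3*(u*3) = -24 + 3*(3*u) = -24 + 9*u)
(H + b(o(v - 1*4)))**2 = (-10 + (-24 + 9*(-1)))**2 = (-10 + (-24 - 9))**2 = (-10 - 33)**2 = (-43)**2 = 1849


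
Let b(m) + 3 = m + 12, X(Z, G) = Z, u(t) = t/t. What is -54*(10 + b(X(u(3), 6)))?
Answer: -1080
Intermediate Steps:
u(t) = 1
b(m) = 9 + m (b(m) = -3 + (m + 12) = -3 + (12 + m) = 9 + m)
-54*(10 + b(X(u(3), 6))) = -54*(10 + (9 + 1)) = -54*(10 + 10) = -54*20 = -1080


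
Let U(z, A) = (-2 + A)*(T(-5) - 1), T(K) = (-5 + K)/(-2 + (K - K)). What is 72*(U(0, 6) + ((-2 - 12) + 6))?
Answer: 576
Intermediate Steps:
T(K) = 5/2 - K/2 (T(K) = (-5 + K)/(-2 + 0) = (-5 + K)/(-2) = (-5 + K)*(-½) = 5/2 - K/2)
U(z, A) = -8 + 4*A (U(z, A) = (-2 + A)*((5/2 - ½*(-5)) - 1) = (-2 + A)*((5/2 + 5/2) - 1) = (-2 + A)*(5 - 1) = (-2 + A)*4 = -8 + 4*A)
72*(U(0, 6) + ((-2 - 12) + 6)) = 72*((-8 + 4*6) + ((-2 - 12) + 6)) = 72*((-8 + 24) + (-14 + 6)) = 72*(16 - 8) = 72*8 = 576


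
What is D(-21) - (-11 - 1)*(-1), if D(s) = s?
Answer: -33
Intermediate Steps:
D(-21) - (-11 - 1)*(-1) = -21 - (-11 - 1)*(-1) = -21 - (-12)*(-1) = -21 - 1*12 = -21 - 12 = -33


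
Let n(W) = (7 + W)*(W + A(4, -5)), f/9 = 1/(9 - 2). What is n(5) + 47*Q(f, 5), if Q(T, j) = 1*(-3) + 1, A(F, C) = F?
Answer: 14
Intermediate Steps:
f = 9/7 (f = 9/(9 - 2) = 9/7 ≈ 1.2857)
Q(T, j) = -2 (Q(T, j) = -3 + 1 = -2)
n(W) = (4 + W)*(7 + W) (n(W) = (7 + W)*(W + 4) = (7 + W)*(4 + W) = (4 + W)*(7 + W))
n(5) + 47*Q(f, 5) = (28 + 5² + 11*5) + 47*(-2) = (28 + 25 + 55) - 94 = 108 - 94 = 14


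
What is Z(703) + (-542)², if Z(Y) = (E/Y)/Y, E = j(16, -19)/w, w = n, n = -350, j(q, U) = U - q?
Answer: 1451808126761/4942090 ≈ 2.9376e+5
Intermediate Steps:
w = -350
E = ⅒ (E = (-19 - 1*16)/(-350) = (-19 - 16)*(-1/350) = -35*(-1/350) = ⅒ ≈ 0.10000)
Z(Y) = 1/(10*Y²) (Z(Y) = (1/(10*Y))/Y = 1/(10*Y²))
Z(703) + (-542)² = (⅒)/703² + (-542)² = (⅒)*(1/494209) + 293764 = 1/4942090 + 293764 = 1451808126761/4942090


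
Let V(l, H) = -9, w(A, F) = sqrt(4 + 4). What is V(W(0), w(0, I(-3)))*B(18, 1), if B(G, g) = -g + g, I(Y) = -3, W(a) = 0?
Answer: 0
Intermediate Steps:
w(A, F) = 2*sqrt(2) (w(A, F) = sqrt(8) = 2*sqrt(2))
B(G, g) = 0
V(W(0), w(0, I(-3)))*B(18, 1) = -9*0 = 0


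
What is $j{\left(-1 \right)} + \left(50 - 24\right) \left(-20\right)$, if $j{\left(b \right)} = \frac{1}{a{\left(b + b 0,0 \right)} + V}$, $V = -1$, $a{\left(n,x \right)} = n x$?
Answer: $-521$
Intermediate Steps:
$j{\left(b \right)} = -1$ ($j{\left(b \right)} = \frac{1}{\left(b + b 0\right) 0 - 1} = \frac{1}{\left(b + 0\right) 0 - 1} = \frac{1}{b 0 - 1} = \frac{1}{0 - 1} = \frac{1}{-1} = -1$)
$j{\left(-1 \right)} + \left(50 - 24\right) \left(-20\right) = -1 + \left(50 - 24\right) \left(-20\right) = -1 + 26 \left(-20\right) = -1 - 520 = -521$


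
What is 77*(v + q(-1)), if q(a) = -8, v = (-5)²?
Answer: 1309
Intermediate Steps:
v = 25
77*(v + q(-1)) = 77*(25 - 8) = 77*17 = 1309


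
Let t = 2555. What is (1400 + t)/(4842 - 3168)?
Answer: 3955/1674 ≈ 2.3626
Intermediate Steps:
(1400 + t)/(4842 - 3168) = (1400 + 2555)/(4842 - 3168) = 3955/1674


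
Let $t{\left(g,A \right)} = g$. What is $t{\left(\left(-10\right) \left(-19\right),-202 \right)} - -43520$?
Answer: $43710$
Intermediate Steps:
$t{\left(\left(-10\right) \left(-19\right),-202 \right)} - -43520 = \left(-10\right) \left(-19\right) - -43520 = 190 + 43520 = 43710$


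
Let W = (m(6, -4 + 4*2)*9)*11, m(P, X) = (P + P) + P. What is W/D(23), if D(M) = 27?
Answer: 66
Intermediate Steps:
m(P, X) = 3*P (m(P, X) = 2*P + P = 3*P)
W = 1782 (W = ((3*6)*9)*11 = (18*9)*11 = 162*11 = 1782)
W/D(23) = 1782/27 = 1782*(1/27) = 66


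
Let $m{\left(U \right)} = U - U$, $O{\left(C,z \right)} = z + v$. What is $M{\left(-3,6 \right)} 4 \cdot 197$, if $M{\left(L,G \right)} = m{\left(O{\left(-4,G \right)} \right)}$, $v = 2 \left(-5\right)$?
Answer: $0$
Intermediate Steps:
$v = -10$
$O{\left(C,z \right)} = -10 + z$ ($O{\left(C,z \right)} = z - 10 = -10 + z$)
$m{\left(U \right)} = 0$
$M{\left(L,G \right)} = 0$
$M{\left(-3,6 \right)} 4 \cdot 197 = 0 \cdot 4 \cdot 197 = 0 \cdot 788 = 0$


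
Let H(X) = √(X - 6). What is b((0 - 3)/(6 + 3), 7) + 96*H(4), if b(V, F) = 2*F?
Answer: 14 + 96*I*√2 ≈ 14.0 + 135.76*I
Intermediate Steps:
H(X) = √(-6 + X)
b((0 - 3)/(6 + 3), 7) + 96*H(4) = 2*7 + 96*√(-6 + 4) = 14 + 96*√(-2) = 14 + 96*(I*√2) = 14 + 96*I*√2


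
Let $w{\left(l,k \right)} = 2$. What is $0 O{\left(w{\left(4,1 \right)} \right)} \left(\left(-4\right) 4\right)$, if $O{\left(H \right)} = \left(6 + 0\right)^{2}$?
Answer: $0$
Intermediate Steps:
$O{\left(H \right)} = 36$ ($O{\left(H \right)} = 6^{2} = 36$)
$0 O{\left(w{\left(4,1 \right)} \right)} \left(\left(-4\right) 4\right) = 0 \cdot 36 \left(\left(-4\right) 4\right) = 0 \left(-16\right) = 0$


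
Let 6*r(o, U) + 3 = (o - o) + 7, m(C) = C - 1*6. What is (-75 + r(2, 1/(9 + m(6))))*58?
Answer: -12934/3 ≈ -4311.3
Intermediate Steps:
m(C) = -6 + C (m(C) = C - 6 = -6 + C)
r(o, U) = ⅔ (r(o, U) = -½ + ((o - o) + 7)/6 = -½ + (0 + 7)/6 = -½ + (⅙)*7 = -½ + 7/6 = ⅔)
(-75 + r(2, 1/(9 + m(6))))*58 = (-75 + ⅔)*58 = -223/3*58 = -12934/3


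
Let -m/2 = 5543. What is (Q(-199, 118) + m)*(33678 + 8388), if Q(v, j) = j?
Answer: -461379888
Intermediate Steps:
m = -11086 (m = -2*5543 = -11086)
(Q(-199, 118) + m)*(33678 + 8388) = (118 - 11086)*(33678 + 8388) = -10968*42066 = -461379888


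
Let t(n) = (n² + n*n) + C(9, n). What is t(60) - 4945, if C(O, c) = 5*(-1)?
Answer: 2250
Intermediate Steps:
C(O, c) = -5
t(n) = -5 + 2*n² (t(n) = (n² + n*n) - 5 = (n² + n²) - 5 = 2*n² - 5 = -5 + 2*n²)
t(60) - 4945 = (-5 + 2*60²) - 4945 = (-5 + 2*3600) - 4945 = (-5 + 7200) - 4945 = 7195 - 4945 = 2250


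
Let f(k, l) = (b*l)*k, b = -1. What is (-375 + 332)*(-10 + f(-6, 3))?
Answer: -344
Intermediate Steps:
f(k, l) = -k*l (f(k, l) = (-l)*k = -k*l)
(-375 + 332)*(-10 + f(-6, 3)) = (-375 + 332)*(-10 - 1*(-6)*3) = -43*(-10 + 18) = -43*8 = -344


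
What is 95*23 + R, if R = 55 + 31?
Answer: 2271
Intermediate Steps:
R = 86
95*23 + R = 95*23 + 86 = 2185 + 86 = 2271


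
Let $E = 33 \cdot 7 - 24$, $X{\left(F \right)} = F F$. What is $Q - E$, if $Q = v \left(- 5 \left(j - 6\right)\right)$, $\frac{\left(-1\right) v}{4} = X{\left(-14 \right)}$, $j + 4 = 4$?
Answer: $-23727$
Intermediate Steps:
$j = 0$ ($j = -4 + 4 = 0$)
$X{\left(F \right)} = F^{2}$
$v = -784$ ($v = - 4 \left(-14\right)^{2} = \left(-4\right) 196 = -784$)
$E = 207$ ($E = 231 - 24 = 207$)
$Q = -23520$ ($Q = - 784 \left(- 5 \left(0 - 6\right)\right) = - 784 \left(\left(-5\right) \left(-6\right)\right) = \left(-784\right) 30 = -23520$)
$Q - E = -23520 - 207 = -23727$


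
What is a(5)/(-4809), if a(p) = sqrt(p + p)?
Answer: -sqrt(10)/4809 ≈ -0.00065758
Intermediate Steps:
a(p) = sqrt(2)*sqrt(p) (a(p) = sqrt(2*p) = sqrt(2)*sqrt(p))
a(5)/(-4809) = (sqrt(2)*sqrt(5))/(-4809) = sqrt(10)*(-1/4809) = -sqrt(10)/4809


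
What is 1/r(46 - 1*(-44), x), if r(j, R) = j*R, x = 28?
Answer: 1/2520 ≈ 0.00039683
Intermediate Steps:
r(j, R) = R*j
1/r(46 - 1*(-44), x) = 1/(28*(46 - 1*(-44))) = 1/(28*(46 + 44)) = 1/(28*90) = 1/2520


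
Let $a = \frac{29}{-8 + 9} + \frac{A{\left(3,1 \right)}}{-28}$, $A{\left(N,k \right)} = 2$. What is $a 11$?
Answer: $\frac{4455}{14} \approx 318.21$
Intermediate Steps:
$a = \frac{405}{14}$ ($a = \frac{29}{-8 + 9} + \frac{2}{-28} = \frac{29}{1} + 2 \left(- \frac{1}{28}\right) = 29 \cdot 1 - \frac{1}{14} = 29 - \frac{1}{14} = \frac{405}{14} \approx 28.929$)
$a 11 = \frac{405}{14} \cdot 11 = \frac{4455}{14}$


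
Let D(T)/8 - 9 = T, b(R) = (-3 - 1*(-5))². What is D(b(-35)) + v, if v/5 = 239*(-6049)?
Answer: -7228451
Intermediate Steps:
b(R) = 4 (b(R) = (-3 + 5)² = 2² = 4)
D(T) = 72 + 8*T
v = -7228555 (v = 5*(239*(-6049)) = 5*(-1445711) = -7228555)
D(b(-35)) + v = (72 + 8*4) - 7228555 = (72 + 32) - 7228555 = 104 - 7228555 = -7228451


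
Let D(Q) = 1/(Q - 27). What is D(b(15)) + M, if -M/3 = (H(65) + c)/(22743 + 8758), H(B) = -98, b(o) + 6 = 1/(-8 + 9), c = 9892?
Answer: -971725/1008032 ≈ -0.96398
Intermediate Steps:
b(o) = -5 (b(o) = -6 + 1/(-8 + 9) = -6 + 1/1 = -6 + 1 = -5)
D(Q) = 1/(-27 + Q)
M = -29382/31501 (M = -3*(-98 + 9892)/(22743 + 8758) = -29382/31501 ≈ -0.93273)
D(b(15)) + M = 1/(-27 - 5) - 29382/31501 = 1/(-32) - 29382/31501 = -1/32 - 29382/31501 = -971725/1008032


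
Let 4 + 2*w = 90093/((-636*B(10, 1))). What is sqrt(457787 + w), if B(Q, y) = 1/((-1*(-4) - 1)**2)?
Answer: 3*sqrt(2282893274)/212 ≈ 676.13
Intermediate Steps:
B(Q, y) = 1/9 (B(Q, y) = 1/((4 - 1)**2) = 1/(3**2) = 1/9)
w = -271127/424 (w = -2 + (90093/((-636*1/9)))/2 = -2 + (90093/(-212/3))/2 = -2 + (90093*(-3/212))/2 = -2 + (1/2)*(-270279/212) = -2 - 270279/424 = -271127/424 ≈ -639.45)
sqrt(457787 + w) = sqrt(457787 - 271127/424) = sqrt(193830561/424) = 3*sqrt(2282893274)/212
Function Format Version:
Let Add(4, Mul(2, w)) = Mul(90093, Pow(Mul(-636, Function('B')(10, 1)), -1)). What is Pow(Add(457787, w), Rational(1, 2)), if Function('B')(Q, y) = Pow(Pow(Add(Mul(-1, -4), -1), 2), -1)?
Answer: Mul(Rational(3, 212), Pow(2282893274, Rational(1, 2))) ≈ 676.13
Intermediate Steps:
Function('B')(Q, y) = Rational(1, 9) (Function('B')(Q, y) = Pow(Pow(Add(4, -1), 2), -1) = Pow(Pow(3, 2), -1) = Pow(9, -1) = Rational(1, 9))
w = Rational(-271127, 424) (w = Add(-2, Mul(Rational(1, 2), Mul(90093, Pow(Mul(-636, Rational(1, 9)), -1)))) = Add(-2, Mul(Rational(1, 2), Mul(90093, Pow(Rational(-212, 3), -1)))) = Add(-2, Mul(Rational(1, 2), Mul(90093, Rational(-3, 212)))) = Add(-2, Mul(Rational(1, 2), Rational(-270279, 212))) = Add(-2, Rational(-270279, 424)) = Rational(-271127, 424) ≈ -639.45)
Pow(Add(457787, w), Rational(1, 2)) = Pow(Add(457787, Rational(-271127, 424)), Rational(1, 2)) = Pow(Rational(193830561, 424), Rational(1, 2)) = Mul(Rational(3, 212), Pow(2282893274, Rational(1, 2)))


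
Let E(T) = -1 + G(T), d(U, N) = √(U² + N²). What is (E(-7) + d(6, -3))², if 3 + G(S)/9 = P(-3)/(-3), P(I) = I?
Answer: 406 - 114*√5 ≈ 151.09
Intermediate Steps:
G(S) = -18 (G(S) = -27 + 9*(-3/(-3)) = -27 + 9*(-3*(-⅓)) = -27 + 9*1 = -27 + 9 = -18)
d(U, N) = √(N² + U²)
E(T) = -19 (E(T) = -1 - 18 = -19)
(E(-7) + d(6, -3))² = (-19 + √((-3)² + 6²))² = (-19 + √(9 + 36))² = (-19 + √45)² = (-19 + 3*√5)²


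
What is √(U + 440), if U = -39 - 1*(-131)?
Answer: 2*√133 ≈ 23.065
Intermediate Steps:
U = 92 (U = -39 + 131 = 92)
√(U + 440) = √(92 + 440) = √532 = 2*√133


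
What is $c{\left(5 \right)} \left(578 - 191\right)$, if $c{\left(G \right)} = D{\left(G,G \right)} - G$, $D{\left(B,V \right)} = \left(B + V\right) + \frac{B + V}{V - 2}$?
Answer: $3225$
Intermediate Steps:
$D{\left(B,V \right)} = B + V + \frac{B + V}{-2 + V}$ ($D{\left(B,V \right)} = \left(B + V\right) + \frac{B + V}{-2 + V} = B + V + \frac{B + V}{-2 + V}$)
$c{\left(G \right)} = - G + \frac{- 2 G + 2 G^{2}}{-2 + G}$ ($c{\left(G \right)} = \frac{G^{2} - G - G + G G}{-2 + G} - G = \frac{G^{2} - G - G + G^{2}}{-2 + G} - G = \frac{- 2 G + 2 G^{2}}{-2 + G} - G = - G + \frac{- 2 G + 2 G^{2}}{-2 + G}$)
$c{\left(5 \right)} \left(578 - 191\right) = \frac{5^{2}}{-2 + 5} \left(578 - 191\right) = \frac{25}{3} \cdot 387 = 3225$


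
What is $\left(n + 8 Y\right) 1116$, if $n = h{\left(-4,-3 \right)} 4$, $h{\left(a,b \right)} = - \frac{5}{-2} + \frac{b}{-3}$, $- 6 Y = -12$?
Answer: $33480$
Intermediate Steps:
$Y = 2$ ($Y = \left(- \frac{1}{6}\right) \left(-12\right) = 2$)
$h{\left(a,b \right)} = \frac{5}{2} - \frac{b}{3}$ ($h{\left(a,b \right)} = \left(-5\right) \left(- \frac{1}{2}\right) + b \left(- \frac{1}{3}\right) = \frac{5}{2} - \frac{b}{3}$)
$n = 14$ ($n = \left(\frac{5}{2} - -1\right) 4 = \left(\frac{5}{2} + 1\right) 4 = \frac{7}{2} \cdot 4 = 14$)
$\left(n + 8 Y\right) 1116 = \left(14 + 8 \cdot 2\right) 1116 = \left(14 + 16\right) 1116 = 30 \cdot 1116 = 33480$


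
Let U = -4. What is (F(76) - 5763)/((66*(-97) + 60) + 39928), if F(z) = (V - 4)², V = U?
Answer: -5699/33586 ≈ -0.16968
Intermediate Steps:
V = -4
F(z) = 64 (F(z) = (-4 - 4)² = (-8)² = 64)
(F(76) - 5763)/((66*(-97) + 60) + 39928) = (64 - 5763)/((66*(-97) + 60) + 39928) = -5699/((-6402 + 60) + 39928) = -5699/(-6342 + 39928) = -5699/33586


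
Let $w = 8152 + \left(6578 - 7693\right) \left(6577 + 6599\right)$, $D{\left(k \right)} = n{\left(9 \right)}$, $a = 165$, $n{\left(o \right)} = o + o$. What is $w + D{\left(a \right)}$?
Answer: $-14683070$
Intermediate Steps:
$n{\left(o \right)} = 2 o$
$D{\left(k \right)} = 18$ ($D{\left(k \right)} = 2 \cdot 9 = 18$)
$w = -14683088$ ($w = 8152 - 14691240 = -14683088$)
$w + D{\left(a \right)} = -14683088 + 18 = -14683070$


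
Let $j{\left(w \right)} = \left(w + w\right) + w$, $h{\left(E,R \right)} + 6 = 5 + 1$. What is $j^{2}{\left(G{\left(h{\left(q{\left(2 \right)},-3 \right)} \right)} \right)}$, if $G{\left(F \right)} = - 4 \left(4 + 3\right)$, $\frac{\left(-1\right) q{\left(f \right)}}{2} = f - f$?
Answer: $7056$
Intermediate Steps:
$q{\left(f \right)} = 0$ ($q{\left(f \right)} = - 2 \left(f - f\right) = \left(-2\right) 0 = 0$)
$h{\left(E,R \right)} = 0$ ($h{\left(E,R \right)} = -6 + \left(5 + 1\right) = -6 + 6 = 0$)
$G{\left(F \right)} = -28$ ($G{\left(F \right)} = \left(-4\right) 7 = -28$)
$j{\left(w \right)} = 3 w$ ($j{\left(w \right)} = 2 w + w = 3 w$)
$j^{2}{\left(G{\left(h{\left(q{\left(2 \right)},-3 \right)} \right)} \right)} = \left(3 \left(-28\right)\right)^{2} = \left(-84\right)^{2} = 7056$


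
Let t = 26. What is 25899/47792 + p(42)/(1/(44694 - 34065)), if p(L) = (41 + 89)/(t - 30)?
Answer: -16509362061/47792 ≈ -3.4544e+5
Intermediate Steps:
p(L) = -65/2 (p(L) = (41 + 89)/(26 - 30) = 130/(-4) = 130*(-¼) = -65/2)
25899/47792 + p(42)/(1/(44694 - 34065)) = 25899/47792 - 65/(2*(1/(44694 - 34065))) = 25899*(1/47792) - 65/(2*(1/10629)) = 25899/47792 - 65/(2*1/10629) = 25899/47792 - 65/2*10629 = 25899/47792 - 690885/2 = -16509362061/47792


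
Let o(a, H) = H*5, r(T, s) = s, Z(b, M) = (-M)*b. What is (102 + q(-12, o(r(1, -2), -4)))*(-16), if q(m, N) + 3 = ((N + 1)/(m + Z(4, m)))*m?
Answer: -5056/3 ≈ -1685.3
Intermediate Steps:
Z(b, M) = -M*b
o(a, H) = 5*H
q(m, N) = -10/3 - N/3 (q(m, N) = -3 + ((N + 1)/(m - 1*m*4))*m = -3 + ((1 + N)/(m - 4*m))*m = -3 + ((1 + N)/((-3*m)))*m = -3 + ((1 + N)*(-1/(3*m)))*m = -3 + (-(1 + N)/(3*m))*m = -3 + (-⅓ - N/3) = -10/3 - N/3)
(102 + q(-12, o(r(1, -2), -4)))*(-16) = (102 + (-10/3 - 5*(-4)/3))*(-16) = (102 + (-10/3 - ⅓*(-20)))*(-16) = (102 + (-10/3 + 20/3))*(-16) = (102 + 10/3)*(-16) = (316/3)*(-16) = -5056/3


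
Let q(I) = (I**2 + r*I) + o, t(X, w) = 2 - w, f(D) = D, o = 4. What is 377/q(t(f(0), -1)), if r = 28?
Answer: 377/97 ≈ 3.8866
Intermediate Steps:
q(I) = 4 + I**2 + 28*I (q(I) = (I**2 + 28*I) + 4 = 4 + I**2 + 28*I)
377/q(t(f(0), -1)) = 377/(4 + (2 - 1*(-1))**2 + 28*(2 - 1*(-1))) = 377/(4 + (2 + 1)**2 + 28*(2 + 1)) = 377/(4 + 3**2 + 28*3) = 377/(4 + 9 + 84) = 377/97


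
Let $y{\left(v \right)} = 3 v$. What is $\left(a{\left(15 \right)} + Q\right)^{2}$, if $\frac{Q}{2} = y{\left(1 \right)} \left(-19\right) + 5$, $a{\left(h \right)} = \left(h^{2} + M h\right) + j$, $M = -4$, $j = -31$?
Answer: $900$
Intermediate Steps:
$a{\left(h \right)} = -31 + h^{2} - 4 h$ ($a{\left(h \right)} = \left(h^{2} - 4 h\right) - 31 = -31 + h^{2} - 4 h$)
$Q = -104$ ($Q = 2 \left(3 \cdot 1 \left(-19\right) + 5\right) = 2 \left(3 \left(-19\right) + 5\right) = 2 \left(-57 + 5\right) = 2 \left(-52\right) = -104$)
$\left(a{\left(15 \right)} + Q\right)^{2} = \left(\left(-31 + 15^{2} - 60\right) - 104\right)^{2} = \left(\left(-31 + 225 - 60\right) - 104\right)^{2} = \left(134 - 104\right)^{2} = 30^{2} = 900$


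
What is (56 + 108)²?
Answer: 26896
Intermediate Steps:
(56 + 108)² = 164² = 26896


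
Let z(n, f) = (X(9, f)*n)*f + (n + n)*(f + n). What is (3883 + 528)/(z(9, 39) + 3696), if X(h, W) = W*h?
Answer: 4411/127761 ≈ 0.034525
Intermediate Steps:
z(n, f) = 2*n*(f + n) + 9*n*f² (z(n, f) = ((f*9)*n)*f + (n + n)*(f + n) = ((9*f)*n)*f + (2*n)*(f + n) = (9*f*n)*f + 2*n*(f + n) = 9*n*f² + 2*n*(f + n) = 2*n*(f + n) + 9*n*f²)
(3883 + 528)/(z(9, 39) + 3696) = (3883 + 528)/(9*(2*39 + 2*9 + 9*39²) + 3696) = 4411/(9*(78 + 18 + 9*1521) + 3696) = 4411/(9*(78 + 18 + 13689) + 3696) = 4411/(9*13785 + 3696) = 4411/(124065 + 3696) = 4411/127761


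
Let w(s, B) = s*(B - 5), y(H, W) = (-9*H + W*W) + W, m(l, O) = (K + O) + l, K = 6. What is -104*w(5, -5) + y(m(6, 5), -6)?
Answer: 5077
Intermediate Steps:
m(l, O) = 6 + O + l (m(l, O) = (6 + O) + l = 6 + O + l)
y(H, W) = W + W² - 9*H (y(H, W) = (-9*H + W²) + W = (W² - 9*H) + W = W + W² - 9*H)
w(s, B) = s*(-5 + B)
-104*w(5, -5) + y(m(6, 5), -6) = -520*(-5 - 5) + (-6 + (-6)² - 9*(6 + 5 + 6)) = -520*(-10) + (-6 + 36 - 9*17) = -104*(-50) + (-6 + 36 - 153) = 5200 - 123 = 5077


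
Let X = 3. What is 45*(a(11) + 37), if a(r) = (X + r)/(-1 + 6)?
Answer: 1791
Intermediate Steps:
a(r) = 3/5 + r/5 (a(r) = (3 + r)/(-1 + 6) = (3 + r)/5 = (3 + r)*(1/5) = 3/5 + r/5)
45*(a(11) + 37) = 45*((3/5 + (1/5)*11) + 37) = 45*((3/5 + 11/5) + 37) = 45*(14/5 + 37) = 45*(199/5) = 1791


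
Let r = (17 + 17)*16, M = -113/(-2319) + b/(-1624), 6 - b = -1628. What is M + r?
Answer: 1022564365/1883028 ≈ 543.04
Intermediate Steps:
b = 1634 (b = 6 - 1*(-1628) = 6 + 1628 = 1634)
M = -1802867/1883028 (M = -113/(-2319) + 1634/(-1624) = -113*(-1/2319) + 1634*(-1/1624) = 113/2319 - 817/812 = -1802867/1883028 ≈ -0.95743)
r = 544 (r = 34*16 = 544)
M + r = -1802867/1883028 + 544 = 1022564365/1883028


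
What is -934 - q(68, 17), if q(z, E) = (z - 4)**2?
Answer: -5030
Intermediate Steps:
q(z, E) = (-4 + z)**2
-934 - q(68, 17) = -934 - (-4 + 68)**2 = -934 - 1*64**2 = -934 - 1*4096 = -934 - 4096 = -5030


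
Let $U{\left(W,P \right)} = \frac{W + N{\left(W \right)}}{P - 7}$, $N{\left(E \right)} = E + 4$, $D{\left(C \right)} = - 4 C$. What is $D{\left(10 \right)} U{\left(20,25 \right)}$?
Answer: $- \frac{880}{9} \approx -97.778$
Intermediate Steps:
$N{\left(E \right)} = 4 + E$
$U{\left(W,P \right)} = \frac{4 + 2 W}{-7 + P}$ ($U{\left(W,P \right)} = \frac{W + \left(4 + W\right)}{P - 7} = \frac{4 + 2 W}{-7 + P}$)
$D{\left(10 \right)} U{\left(20,25 \right)} = \left(-4\right) 10 \frac{2 \left(2 + 20\right)}{-7 + 25} = - 40 \cdot 2 \cdot \frac{1}{18} \cdot 22 = \left(-40\right) \frac{22}{9} = - \frac{880}{9}$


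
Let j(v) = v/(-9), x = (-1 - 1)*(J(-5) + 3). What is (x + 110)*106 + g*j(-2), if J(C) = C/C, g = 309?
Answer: 32642/3 ≈ 10881.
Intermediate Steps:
J(C) = 1
x = -8 (x = (-1 - 1)*(1 + 3) = -2*4 = -8)
j(v) = -v/9 (j(v) = v*(-⅑) = -v/9)
(x + 110)*106 + g*j(-2) = (-8 + 110)*106 + 309*(-⅑*(-2)) = 102*106 + 309*(2/9) = 10812 + 206/3 = 32642/3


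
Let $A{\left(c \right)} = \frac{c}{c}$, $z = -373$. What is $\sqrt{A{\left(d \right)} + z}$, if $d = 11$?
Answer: $2 i \sqrt{93} \approx 19.287 i$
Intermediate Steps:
$A{\left(c \right)} = 1$
$\sqrt{A{\left(d \right)} + z} = \sqrt{1 - 373} = \sqrt{-372} = 2 i \sqrt{93}$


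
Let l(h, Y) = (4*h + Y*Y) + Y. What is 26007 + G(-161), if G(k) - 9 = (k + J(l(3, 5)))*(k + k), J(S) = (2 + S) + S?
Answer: 50166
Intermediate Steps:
l(h, Y) = Y + Y² + 4*h (l(h, Y) = (4*h + Y²) + Y = (Y² + 4*h) + Y = Y + Y² + 4*h)
J(S) = 2 + 2*S
G(k) = 9 + 2*k*(86 + k) (G(k) = 9 + (k + (2 + 2*(5 + 5² + 4*3)))*(k + k) = 9 + (k + (2 + 2*(5 + 25 + 12)))*(2*k) = 9 + (k + (2 + 2*42))*(2*k) = 9 + (k + (2 + 84))*(2*k) = 9 + (k + 86)*(2*k) = 9 + (86 + k)*(2*k) = 9 + 2*k*(86 + k))
26007 + G(-161) = 26007 + (9 + 2*(-161)² + 172*(-161)) = 26007 + (9 + 2*25921 - 27692) = 26007 + (9 + 51842 - 27692) = 26007 + 24159 = 50166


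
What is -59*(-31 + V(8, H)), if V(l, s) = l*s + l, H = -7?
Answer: 4661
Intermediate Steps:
V(l, s) = l + l*s
-59*(-31 + V(8, H)) = -59*(-31 + 8*(1 - 7)) = -59*(-31 + 8*(-6)) = -59*(-31 - 48) = -59*(-79) = 4661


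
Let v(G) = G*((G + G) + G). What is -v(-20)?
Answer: -1200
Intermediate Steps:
v(G) = 3*G**2 (v(G) = G*(2*G + G) = G*(3*G) = 3*G**2)
-v(-20) = -3*(-20)**2 = -3*400 = -1*1200 = -1200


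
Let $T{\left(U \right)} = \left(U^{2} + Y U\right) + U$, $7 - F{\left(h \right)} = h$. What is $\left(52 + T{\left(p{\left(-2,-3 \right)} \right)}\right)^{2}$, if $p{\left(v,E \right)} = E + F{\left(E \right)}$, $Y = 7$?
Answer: $24649$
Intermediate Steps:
$F{\left(h \right)} = 7 - h$
$p{\left(v,E \right)} = 7$ ($p{\left(v,E \right)} = E - \left(-7 + E\right) = 7$)
$T{\left(U \right)} = U^{2} + 8 U$ ($T{\left(U \right)} = \left(U^{2} + 7 U\right) + U = U^{2} + 8 U$)
$\left(52 + T{\left(p{\left(-2,-3 \right)} \right)}\right)^{2} = \left(52 + 7 \left(8 + 7\right)\right)^{2} = \left(52 + 7 \cdot 15\right)^{2} = \left(52 + 105\right)^{2} = 157^{2} = 24649$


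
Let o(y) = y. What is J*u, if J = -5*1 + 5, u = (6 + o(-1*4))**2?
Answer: 0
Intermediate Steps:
u = 4 (u = (6 - 1*4)**2 = (6 - 4)**2 = 2**2 = 4)
J = 0 (J = -5 + 5 = 0)
J*u = 0*4 = 0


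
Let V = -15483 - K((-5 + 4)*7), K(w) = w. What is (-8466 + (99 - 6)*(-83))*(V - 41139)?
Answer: 916313775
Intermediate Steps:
V = -15476 (V = -15483 - (-5 + 4)*7 = -15483 - (-1)*7 = -15483 - 1*(-7) = -15483 + 7 = -15476)
(-8466 + (99 - 6)*(-83))*(V - 41139) = (-8466 + (99 - 6)*(-83))*(-15476 - 41139) = (-8466 + 93*(-83))*(-56615) = (-8466 - 7719)*(-56615) = -16185*(-56615) = 916313775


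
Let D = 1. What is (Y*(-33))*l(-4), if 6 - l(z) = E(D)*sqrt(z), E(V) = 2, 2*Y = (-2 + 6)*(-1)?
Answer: 396 - 264*I ≈ 396.0 - 264.0*I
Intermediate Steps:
Y = -2 (Y = ((-2 + 6)*(-1))/2 = (4*(-1))/2 = (1/2)*(-4) = -2)
l(z) = 6 - 2*sqrt(z)
(Y*(-33))*l(-4) = (-2*(-33))*(6 - 4*I) = 66*(6 - 4*I) = 396 - 264*I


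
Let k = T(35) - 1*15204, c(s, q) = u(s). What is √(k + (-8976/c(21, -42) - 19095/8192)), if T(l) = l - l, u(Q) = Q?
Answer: I*√12551032270/896 ≈ 125.04*I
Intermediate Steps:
T(l) = 0
c(s, q) = s
k = -15204 (k = 0 - 1*15204 = 0 - 15204 = -15204)
√(k + (-8976/c(21, -42) - 19095/8192)) = √(-15204 + (-8976/21 - 19095/8192)) = √(-15204 + (-8976*1/21 - 19095*1/8192)) = √(-15204 + (-2992/7 - 19095/8192)) = √(-15204 - 24644129/57344) = √(-896502305/57344) = I*√12551032270/896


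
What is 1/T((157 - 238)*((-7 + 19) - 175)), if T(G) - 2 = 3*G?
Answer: 1/39611 ≈ 2.5246e-5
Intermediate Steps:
T(G) = 2 + 3*G
1/T((157 - 238)*((-7 + 19) - 175)) = 1/(2 + 3*((157 - 238)*((-7 + 19) - 175))) = 1/(2 + 3*(-81*(12 - 175))) = 1/(2 + 3*(-81*(-163))) = 1/(2 + 3*13203) = 1/(2 + 39609) = 1/39611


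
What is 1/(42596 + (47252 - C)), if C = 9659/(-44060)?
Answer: 44060/3958712539 ≈ 1.1130e-5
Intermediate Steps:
C = -9659/44060 (C = 9659*(-1/44060) = -9659/44060 ≈ -0.21922)
1/(42596 + (47252 - C)) = 1/(42596 + (47252 - 1*(-9659/44060))) = 1/(42596 + (47252 + 9659/44060)) = 1/(42596 + 2081932779/44060) = 1/(3958712539/44060) = 44060/3958712539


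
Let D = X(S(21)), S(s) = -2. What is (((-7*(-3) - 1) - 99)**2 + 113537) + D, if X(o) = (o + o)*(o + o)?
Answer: 119794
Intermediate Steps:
X(o) = 4*o**2 (X(o) = (2*o)*(2*o) = 4*o**2)
D = 16 (D = 4*(-2)**2 = 4*4 = 16)
(((-7*(-3) - 1) - 99)**2 + 113537) + D = (((-7*(-3) - 1) - 99)**2 + 113537) + 16 = (((21 - 1) - 99)**2 + 113537) + 16 = ((20 - 99)**2 + 113537) + 16 = ((-79)**2 + 113537) + 16 = (6241 + 113537) + 16 = 119778 + 16 = 119794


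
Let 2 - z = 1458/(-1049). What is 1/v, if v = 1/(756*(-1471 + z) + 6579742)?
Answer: 5738269970/1049 ≈ 5.4702e+6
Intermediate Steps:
z = 3556/1049 (z = 2 - 1458/(-1049) = 2 - 1458*(-1)/1049 = 2 - 1*(-1458/1049) = 2 + 1458/1049 = 3556/1049 ≈ 3.3899)
v = 1049/5738269970 (v = 1/(756*(-1471 + 3556/1049) + 6579742) = 1/(756*(-1539523/1049) + 6579742) = 1/(-1163879388/1049 + 6579742) = 1/(5738269970/1049) = 1049/5738269970 ≈ 1.8281e-7)
1/v = 1/(1049/5738269970) = 5738269970/1049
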